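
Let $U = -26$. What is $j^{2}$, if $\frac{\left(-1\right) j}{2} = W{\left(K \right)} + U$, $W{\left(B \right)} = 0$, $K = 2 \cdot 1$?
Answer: $2704$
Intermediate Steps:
$K = 2$
$j = 52$ ($j = - 2 \left(0 - 26\right) = \left(-2\right) \left(-26\right) = 52$)
$j^{2} = 52^{2} = 2704$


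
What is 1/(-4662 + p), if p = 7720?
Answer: 1/3058 ≈ 0.00032701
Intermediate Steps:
1/(-4662 + p) = 1/(-4662 + 7720) = 1/3058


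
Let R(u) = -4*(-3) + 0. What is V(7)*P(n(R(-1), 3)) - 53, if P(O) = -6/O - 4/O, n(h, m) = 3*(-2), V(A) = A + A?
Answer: -89/3 ≈ -29.667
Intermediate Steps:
V(A) = 2*A
R(u) = 12 (R(u) = 12 + 0 = 12)
n(h, m) = -6
P(O) = -10/O
V(7)*P(n(R(-1), 3)) - 53 = (2*7)*(-10/(-6)) - 53 = 14*(-10*(-⅙)) - 53 = 14*(5/3) - 53 = 70/3 - 53 = -89/3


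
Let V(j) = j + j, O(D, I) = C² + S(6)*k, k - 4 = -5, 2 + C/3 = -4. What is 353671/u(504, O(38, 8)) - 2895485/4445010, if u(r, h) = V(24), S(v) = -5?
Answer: 52397738281/7112016 ≈ 7367.5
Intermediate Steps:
C = -18 (C = -6 + 3*(-4) = -6 - 12 = -18)
k = -1 (k = 4 - 5 = -1)
O(D, I) = 329 (O(D, I) = (-18)² - 5*(-1) = 324 + 5 = 329)
V(j) = 2*j
u(r, h) = 48 (u(r, h) = 2*24 = 48)
353671/u(504, O(38, 8)) - 2895485/4445010 = 353671/48 - 2895485/4445010 = 353671*(1/48) - 2895485*1/4445010 = 353671/48 - 579097/889002 = 52397738281/7112016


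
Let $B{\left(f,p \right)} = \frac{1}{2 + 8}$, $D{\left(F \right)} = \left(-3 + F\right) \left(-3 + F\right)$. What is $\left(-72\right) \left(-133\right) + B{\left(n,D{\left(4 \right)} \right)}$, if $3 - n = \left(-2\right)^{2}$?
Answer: $\frac{95761}{10} \approx 9576.1$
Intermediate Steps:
$D{\left(F \right)} = \left(-3 + F\right)^{2}$
$n = -1$ ($n = 3 - \left(-2\right)^{2} = 3 - 4 = -1$)
$B{\left(f,p \right)} = \frac{1}{10}$
$\left(-72\right) \left(-133\right) + B{\left(n,D{\left(4 \right)} \right)} = \left(-72\right) \left(-133\right) + \frac{1}{10} = 9576 + \frac{1}{10} = \frac{95761}{10}$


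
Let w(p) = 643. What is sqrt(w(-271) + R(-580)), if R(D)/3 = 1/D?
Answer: sqrt(54075865)/290 ≈ 25.357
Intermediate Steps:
R(D) = 3/D
sqrt(w(-271) + R(-580)) = sqrt(643 + 3/(-580)) = sqrt(643 + 3*(-1/580)) = sqrt(643 - 3/580) = sqrt(372937/580) = sqrt(54075865)/290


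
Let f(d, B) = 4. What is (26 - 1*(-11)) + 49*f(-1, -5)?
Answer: 233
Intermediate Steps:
(26 - 1*(-11)) + 49*f(-1, -5) = (26 - 1*(-11)) + 49*4 = (26 + 11) + 196 = 37 + 196 = 233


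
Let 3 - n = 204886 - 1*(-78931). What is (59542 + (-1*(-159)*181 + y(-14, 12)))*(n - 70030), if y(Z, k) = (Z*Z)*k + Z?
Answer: -32079143196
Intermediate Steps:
n = -283814 (n = 3 - (204886 - 1*(-78931)) = 3 - (204886 + 78931) = 3 - 1*283817 = 3 - 283817 = -283814)
y(Z, k) = Z + k*Z² (y(Z, k) = Z²*k + Z = k*Z² + Z = Z + k*Z²)
(59542 + (-1*(-159)*181 + y(-14, 12)))*(n - 70030) = (59542 + (-1*(-159)*181 - 14*(1 - 14*12)))*(-283814 - 70030) = (59542 + (159*181 - 14*(1 - 168)))*(-353844) = (59542 + (28779 - 14*(-167)))*(-353844) = (59542 + (28779 + 2338))*(-353844) = (59542 + 31117)*(-353844) = 90659*(-353844) = -32079143196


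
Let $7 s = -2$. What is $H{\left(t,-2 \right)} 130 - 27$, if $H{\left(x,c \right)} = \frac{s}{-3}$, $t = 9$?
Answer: $- \frac{307}{21} \approx -14.619$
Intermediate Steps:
$s = - \frac{2}{7}$ ($s = \frac{1}{7} \left(-2\right) = - \frac{2}{7} \approx -0.28571$)
$H{\left(x,c \right)} = \frac{2}{21}$ ($H{\left(x,c \right)} = - \frac{2}{7 \left(-3\right)} = \left(- \frac{2}{7}\right) \left(- \frac{1}{3}\right) = \frac{2}{21}$)
$H{\left(t,-2 \right)} 130 - 27 = \frac{2}{21} \cdot 130 - 27 = \frac{260}{21} - 27 = - \frac{307}{21}$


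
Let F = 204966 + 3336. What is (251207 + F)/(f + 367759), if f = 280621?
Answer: 459509/648380 ≈ 0.70870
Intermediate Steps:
F = 208302
(251207 + F)/(f + 367759) = (251207 + 208302)/(280621 + 367759) = 459509/648380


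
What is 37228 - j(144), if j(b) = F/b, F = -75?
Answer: 1786969/48 ≈ 37229.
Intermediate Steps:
j(b) = -75/b
37228 - j(144) = 37228 - (-75)/144 = 37228 - 1*(-25/48) = 37228 + 25/48 = 1786969/48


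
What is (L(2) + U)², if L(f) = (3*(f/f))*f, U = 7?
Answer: 169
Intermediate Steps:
L(f) = 3*f (L(f) = (3*1)*f = 3*f)
(L(2) + U)² = (3*2 + 7)² = (6 + 7)² = 13² = 169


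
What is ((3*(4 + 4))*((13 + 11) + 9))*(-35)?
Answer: -27720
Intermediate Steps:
((3*(4 + 4))*((13 + 11) + 9))*(-35) = ((3*8)*(24 + 9))*(-35) = (24*33)*(-35) = 792*(-35) = -27720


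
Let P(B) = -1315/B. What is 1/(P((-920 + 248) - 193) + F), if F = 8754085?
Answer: 173/1514456968 ≈ 1.1423e-7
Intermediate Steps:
1/(P((-920 + 248) - 193) + F) = 1/(-1315/((-920 + 248) - 193) + 8754085) = 1/(-1315/(-672 - 193) + 8754085) = 1/(-1315/(-865) + 8754085) = 1/(-1315*(-1/865) + 8754085) = 1/(263/173 + 8754085) = 1/(1514456968/173) = 173/1514456968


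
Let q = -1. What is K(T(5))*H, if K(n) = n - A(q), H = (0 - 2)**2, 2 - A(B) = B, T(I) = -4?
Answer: -28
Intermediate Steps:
A(B) = 2 - B
H = 4 (H = (-2)**2 = 4)
K(n) = -3 + n (K(n) = n - (2 - 1*(-1)) = n - (2 + 1) = n - 1*3 = n - 3 = -3 + n)
K(T(5))*H = (-3 - 4)*4 = -7*4 = -28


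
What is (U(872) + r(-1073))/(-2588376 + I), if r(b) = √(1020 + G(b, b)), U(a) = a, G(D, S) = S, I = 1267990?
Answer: -436/660193 - I*√53/1320386 ≈ -0.00066041 - 5.5136e-6*I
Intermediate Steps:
r(b) = √(1020 + b)
(U(872) + r(-1073))/(-2588376 + I) = (872 + √(1020 - 1073))/(-2588376 + 1267990) = (872 + √(-53))/(-1320386) = (872 + I*√53)*(-1/1320386) = -436/660193 - I*√53/1320386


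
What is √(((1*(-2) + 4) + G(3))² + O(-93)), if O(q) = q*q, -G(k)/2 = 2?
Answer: √8653 ≈ 93.021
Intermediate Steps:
G(k) = -4 (G(k) = -2*2 = -4)
O(q) = q²
√(((1*(-2) + 4) + G(3))² + O(-93)) = √(((1*(-2) + 4) - 4)² + (-93)²) = √(((-2 + 4) - 4)² + 8649) = √((2 - 4)² + 8649) = √((-2)² + 8649) = √(4 + 8649) = √8653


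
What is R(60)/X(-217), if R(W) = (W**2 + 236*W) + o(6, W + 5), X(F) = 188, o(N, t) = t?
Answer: 17825/188 ≈ 94.814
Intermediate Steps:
R(W) = 5 + W**2 + 237*W (R(W) = (W**2 + 236*W) + (W + 5) = (W**2 + 236*W) + (5 + W) = 5 + W**2 + 237*W)
R(60)/X(-217) = (5 + 60**2 + 237*60)/188 = (5 + 3600 + 14220)*(1/188) = 17825*(1/188) = 17825/188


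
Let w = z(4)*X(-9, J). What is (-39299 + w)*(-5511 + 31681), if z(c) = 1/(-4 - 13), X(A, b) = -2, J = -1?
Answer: -17483679770/17 ≈ -1.0285e+9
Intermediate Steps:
z(c) = -1/17 (z(c) = 1/(-17) = -1/17)
w = 2/17 (w = -1/17*(-2) = 2/17 ≈ 0.11765)
(-39299 + w)*(-5511 + 31681) = (-39299 + 2/17)*(-5511 + 31681) = -668081/17*26170 = -17483679770/17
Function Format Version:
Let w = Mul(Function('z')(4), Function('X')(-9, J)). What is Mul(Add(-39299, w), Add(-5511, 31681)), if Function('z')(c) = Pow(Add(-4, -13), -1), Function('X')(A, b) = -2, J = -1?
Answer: Rational(-17483679770, 17) ≈ -1.0285e+9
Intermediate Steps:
Function('z')(c) = Rational(-1, 17) (Function('z')(c) = Pow(-17, -1) = Rational(-1, 17))
w = Rational(2, 17) (w = Mul(Rational(-1, 17), -2) = Rational(2, 17) ≈ 0.11765)
Mul(Add(-39299, w), Add(-5511, 31681)) = Mul(Add(-39299, Rational(2, 17)), Add(-5511, 31681)) = Mul(Rational(-668081, 17), 26170) = Rational(-17483679770, 17)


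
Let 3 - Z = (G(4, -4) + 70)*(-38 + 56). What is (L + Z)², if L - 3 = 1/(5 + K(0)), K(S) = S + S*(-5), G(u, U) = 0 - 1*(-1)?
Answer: 40436881/25 ≈ 1.6175e+6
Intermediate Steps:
G(u, U) = 1 (G(u, U) = 0 + 1 = 1)
K(S) = -4*S (K(S) = S - 5*S = -4*S)
Z = -1275 (Z = 3 - (1 + 70)*(-38 + 56) = 3 - 71*18 = 3 - 1*1278 = 3 - 1278 = -1275)
L = 16/5 (L = 3 + 1/(5 - 4*0) = 3 + 1/(5 + 0) = 3 + 1/5 = 3 + ⅕ = 16/5 ≈ 3.2000)
(L + Z)² = (16/5 - 1275)² = (-6359/5)² = 40436881/25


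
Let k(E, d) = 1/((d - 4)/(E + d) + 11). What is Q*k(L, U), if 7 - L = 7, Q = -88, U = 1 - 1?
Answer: 0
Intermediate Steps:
U = 0
L = 0 (L = 7 - 1*7 = 7 - 7 = 0)
k(E, d) = 1/(11 + (-4 + d)/(E + d)) (k(E, d) = 1/((-4 + d)/(E + d) + 11) = 1/(11 + (-4 + d)/(E + d)))
Q*k(L, U) = -88*(0 + 0)/(-4 + 11*0 + 12*0) = -88*0/(-4 + 0 + 0) = -88*0/(-4) = -(-22)*0 = -88*0 = 0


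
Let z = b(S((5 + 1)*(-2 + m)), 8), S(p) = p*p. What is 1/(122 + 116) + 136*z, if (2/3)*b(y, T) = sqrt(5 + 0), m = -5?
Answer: 1/238 + 204*sqrt(5) ≈ 456.16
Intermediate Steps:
S(p) = p**2
b(y, T) = 3*sqrt(5)/2 (b(y, T) = 3*sqrt(5 + 0)/2 = 3*sqrt(5)/2)
z = 3*sqrt(5)/2 ≈ 3.3541
1/(122 + 116) + 136*z = 1/(122 + 116) + 136*(3*sqrt(5)/2) = 1/238 + 204*sqrt(5)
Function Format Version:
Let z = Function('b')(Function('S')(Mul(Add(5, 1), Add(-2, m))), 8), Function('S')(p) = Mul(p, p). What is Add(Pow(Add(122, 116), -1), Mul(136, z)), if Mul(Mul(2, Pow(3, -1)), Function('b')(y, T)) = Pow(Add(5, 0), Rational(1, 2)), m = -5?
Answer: Add(Rational(1, 238), Mul(204, Pow(5, Rational(1, 2)))) ≈ 456.16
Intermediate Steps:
Function('S')(p) = Pow(p, 2)
Function('b')(y, T) = Mul(Rational(3, 2), Pow(5, Rational(1, 2))) (Function('b')(y, T) = Mul(Rational(3, 2), Pow(Add(5, 0), Rational(1, 2))) = Mul(Rational(3, 2), Pow(5, Rational(1, 2))))
z = Mul(Rational(3, 2), Pow(5, Rational(1, 2))) ≈ 3.3541
Add(Pow(Add(122, 116), -1), Mul(136, z)) = Add(Pow(Add(122, 116), -1), Mul(136, Mul(Rational(3, 2), Pow(5, Rational(1, 2))))) = Add(Pow(238, -1), Mul(204, Pow(5, Rational(1, 2)))) = Add(Rational(1, 238), Mul(204, Pow(5, Rational(1, 2))))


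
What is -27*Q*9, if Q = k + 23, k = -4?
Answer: -4617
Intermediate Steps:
Q = 19 (Q = -4 + 23 = 19)
-27*Q*9 = -27*19*9 = -513*9 = -4617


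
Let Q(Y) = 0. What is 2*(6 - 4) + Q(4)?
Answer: 4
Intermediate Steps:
2*(6 - 4) + Q(4) = 2*(6 - 4) + 0 = 2*2 + 0 = 4 + 0 = 4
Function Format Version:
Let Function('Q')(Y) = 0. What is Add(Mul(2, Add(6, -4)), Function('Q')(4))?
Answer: 4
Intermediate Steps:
Add(Mul(2, Add(6, -4)), Function('Q')(4)) = Add(Mul(2, Add(6, -4)), 0) = Add(Mul(2, 2), 0) = Add(4, 0) = 4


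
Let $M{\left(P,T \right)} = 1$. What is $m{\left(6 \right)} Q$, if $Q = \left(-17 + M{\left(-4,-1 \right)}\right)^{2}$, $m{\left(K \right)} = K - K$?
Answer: $0$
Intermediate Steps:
$m{\left(K \right)} = 0$
$Q = 256$ ($Q = \left(-17 + 1\right)^{2} = \left(-16\right)^{2} = 256$)
$m{\left(6 \right)} Q = 0 \cdot 256 = 0$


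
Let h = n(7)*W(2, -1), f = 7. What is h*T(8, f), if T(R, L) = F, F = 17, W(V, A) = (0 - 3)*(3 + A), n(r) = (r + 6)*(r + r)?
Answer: -18564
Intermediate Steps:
n(r) = 2*r*(6 + r) (n(r) = (6 + r)*(2*r) = 2*r*(6 + r))
W(V, A) = -9 - 3*A (W(V, A) = -3*(3 + A) = -9 - 3*A)
T(R, L) = 17
h = -1092 (h = (2*7*(6 + 7))*(-9 - 3*(-1)) = (2*7*13)*(-9 + 3) = 182*(-6) = -1092)
h*T(8, f) = -1092*17 = -18564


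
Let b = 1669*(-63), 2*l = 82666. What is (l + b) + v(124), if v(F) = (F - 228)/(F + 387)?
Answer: -32609058/511 ≈ -63814.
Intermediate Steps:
l = 41333 (l = (1/2)*82666 = 41333)
v(F) = (-228 + F)/(387 + F)
b = -105147
(l + b) + v(124) = (41333 - 105147) + (-228 + 124)/(387 + 124) = -63814 - 104/511 = -32609058/511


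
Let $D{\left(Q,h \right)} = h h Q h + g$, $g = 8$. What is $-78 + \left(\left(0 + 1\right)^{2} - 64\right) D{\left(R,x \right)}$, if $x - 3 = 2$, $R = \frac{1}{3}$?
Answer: $-3207$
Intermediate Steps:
$R = \frac{1}{3} \approx 0.33333$
$x = 5$ ($x = 3 + 2 = 5$)
$D{\left(Q,h \right)} = 8 + Q h^{3}$ ($D{\left(Q,h \right)} = h h Q h + 8 = h^{2} Q h + 8 = Q h^{2} h + 8 = Q h^{3} + 8 = 8 + Q h^{3}$)
$-78 + \left(\left(0 + 1\right)^{2} - 64\right) D{\left(R,x \right)} = -78 + \left(\left(0 + 1\right)^{2} - 64\right) \left(8 + \frac{5^{3}}{3}\right) = -78 + \left(1^{2} - 64\right) \left(8 + \frac{1}{3} \cdot 125\right) = -78 + \left(1 - 64\right) \left(8 + \frac{125}{3}\right) = -78 - 3129 = -3207$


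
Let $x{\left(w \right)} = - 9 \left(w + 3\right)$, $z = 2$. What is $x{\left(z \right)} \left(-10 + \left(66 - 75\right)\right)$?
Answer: $855$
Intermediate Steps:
$x{\left(w \right)} = -27 - 9 w$ ($x{\left(w \right)} = - 9 \left(3 + w\right) = -27 - 9 w$)
$x{\left(z \right)} \left(-10 + \left(66 - 75\right)\right) = \left(-27 - 18\right) \left(-10 + \left(66 - 75\right)\right) = - 45 \left(-10 - 9\right) = \left(-45\right) \left(-19\right) = 855$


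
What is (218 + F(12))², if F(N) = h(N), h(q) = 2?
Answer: 48400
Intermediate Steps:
F(N) = 2
(218 + F(12))² = (218 + 2)² = 220² = 48400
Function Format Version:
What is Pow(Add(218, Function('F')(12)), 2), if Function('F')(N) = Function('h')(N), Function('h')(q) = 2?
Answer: 48400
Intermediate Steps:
Function('F')(N) = 2
Pow(Add(218, Function('F')(12)), 2) = Pow(Add(218, 2), 2) = Pow(220, 2) = 48400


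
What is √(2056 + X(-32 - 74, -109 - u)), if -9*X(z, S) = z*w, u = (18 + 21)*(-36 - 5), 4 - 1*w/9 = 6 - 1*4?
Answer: 18*√7 ≈ 47.624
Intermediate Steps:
w = 18 (w = 36 - 9*(6 - 1*4) = 36 - 9*(6 - 4) = 36 - 9*2 = 36 - 18 = 18)
u = -1599 (u = 39*(-41) = -1599)
X(z, S) = -2*z (X(z, S) = -z*18/9 = -2*z)
√(2056 + X(-32 - 74, -109 - u)) = √(2056 - 2*(-32 - 74)) = √(2056 - 2*(-106)) = √(2056 + 212) = √2268 = 18*√7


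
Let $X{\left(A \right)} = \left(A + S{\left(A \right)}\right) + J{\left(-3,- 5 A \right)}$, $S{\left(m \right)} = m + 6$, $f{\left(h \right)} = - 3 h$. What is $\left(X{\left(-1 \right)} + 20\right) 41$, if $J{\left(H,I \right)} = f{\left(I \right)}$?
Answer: $369$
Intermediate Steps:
$J{\left(H,I \right)} = - 3 I$
$S{\left(m \right)} = 6 + m$
$X{\left(A \right)} = 6 + 17 A$ ($X{\left(A \right)} = \left(A + \left(6 + A\right)\right) - 3 \left(- 5 A\right) = \left(6 + 2 A\right) + 15 A = 6 + 17 A$)
$\left(X{\left(-1 \right)} + 20\right) 41 = \left(\left(6 + 17 \left(-1\right)\right) + 20\right) 41 = \left(\left(6 - 17\right) + 20\right) 41 = \left(-11 + 20\right) 41 = 9 \cdot 41 = 369$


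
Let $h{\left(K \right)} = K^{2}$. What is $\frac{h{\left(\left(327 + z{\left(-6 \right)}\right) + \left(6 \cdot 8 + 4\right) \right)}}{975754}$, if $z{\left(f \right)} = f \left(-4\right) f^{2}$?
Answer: $\frac{1545049}{975754} \approx 1.5834$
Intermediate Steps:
$z{\left(f \right)} = - 4 f^{3}$ ($z{\left(f \right)} = - 4 f f^{2} = - 4 f^{3}$)
$\frac{h{\left(\left(327 + z{\left(-6 \right)}\right) + \left(6 \cdot 8 + 4\right) \right)}}{975754} = \frac{\left(\left(327 - 4 \left(-6\right)^{3}\right) + \left(6 \cdot 8 + 4\right)\right)^{2}}{975754} = \left(\left(327 - -864\right) + \left(48 + 4\right)\right)^{2} \cdot \frac{1}{975754} = \left(\left(327 + 864\right) + 52\right)^{2} \cdot \frac{1}{975754} = \left(1191 + 52\right)^{2} \cdot \frac{1}{975754} = 1243^{2} \cdot \frac{1}{975754} = 1545049 \cdot \frac{1}{975754} = \frac{1545049}{975754}$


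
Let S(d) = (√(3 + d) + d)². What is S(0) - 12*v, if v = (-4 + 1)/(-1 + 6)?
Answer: 51/5 ≈ 10.200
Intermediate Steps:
S(d) = (d + √(3 + d))²
v = -⅗ (v = -3/5 = -3*⅕ = -⅗ ≈ -0.60000)
S(0) - 12*v = (0 + √(3 + 0))² - 12*(-⅗) = (0 + √3)² + 36/5 = (√3)² + 36/5 = 3 + 36/5 = 51/5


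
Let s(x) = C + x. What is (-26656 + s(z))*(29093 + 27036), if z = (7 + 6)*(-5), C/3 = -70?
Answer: -1511610099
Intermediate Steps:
C = -210 (C = 3*(-70) = -210)
z = -65 (z = 13*(-5) = -65)
s(x) = -210 + x
(-26656 + s(z))*(29093 + 27036) = (-26656 + (-210 - 65))*(29093 + 27036) = (-26656 - 275)*56129 = -26931*56129 = -1511610099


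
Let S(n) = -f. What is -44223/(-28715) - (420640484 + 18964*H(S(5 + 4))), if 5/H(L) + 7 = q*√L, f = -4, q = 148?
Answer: -3490744552915193/8298635 ≈ -4.2064e+8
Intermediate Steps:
S(n) = 4 (S(n) = -1*(-4) = 4)
H(L) = 5/(-7 + 148*√L)
-44223/(-28715) - (420640484 + 18964*H(S(5 + 4))) = -44223/(-28715) - (420640484 + 94820/(-7 + 148*√4)) = -44223*(-1/28715) - (420640484 + 94820/(-7 + 148*2)) = 44223/28715 - (420640484 + 94820/(-7 + 296)) = 44223/28715 - 18964/(1/(5/289 + 22181)) = 44223/28715 - 18964/(1/(6410314/289)) = 44223/28715 - 18964/289/6410314 = 44223/28715 - 18964*6410314/289 = 44223/28715 - 121565194696/289 = -3490744552915193/8298635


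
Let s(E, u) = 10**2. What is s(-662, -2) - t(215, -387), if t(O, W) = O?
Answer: -115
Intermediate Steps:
s(E, u) = 100
s(-662, -2) - t(215, -387) = 100 - 1*215 = 100 - 215 = -115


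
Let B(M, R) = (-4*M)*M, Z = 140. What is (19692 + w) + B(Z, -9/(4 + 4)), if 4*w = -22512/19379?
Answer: -1137707960/19379 ≈ -58708.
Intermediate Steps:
B(M, R) = -4*M²
w = -5628/19379 (w = (-22512/19379)/4 = (-22512*1/19379)/4 = (¼)*(-22512/19379) = -5628/19379 ≈ -0.29042)
(19692 + w) + B(Z, -9/(4 + 4)) = (19692 - 5628/19379) - 4*140² = 381605640/19379 - 4*19600 = 381605640/19379 - 78400 = -1137707960/19379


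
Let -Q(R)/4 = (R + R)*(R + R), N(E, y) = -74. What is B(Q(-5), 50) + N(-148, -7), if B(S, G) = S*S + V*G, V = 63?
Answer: 163076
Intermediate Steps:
Q(R) = -16*R**2 (Q(R) = -4*(R + R)*(R + R) = -4*2*R*2*R = -16*R**2)
B(S, G) = S**2 + 63*G (B(S, G) = S*S + 63*G = S**2 + 63*G)
B(Q(-5), 50) + N(-148, -7) = ((-16*(-5)**2)**2 + 63*50) - 74 = ((-16*25)**2 + 3150) - 74 = ((-400)**2 + 3150) - 74 = (160000 + 3150) - 74 = 163150 - 74 = 163076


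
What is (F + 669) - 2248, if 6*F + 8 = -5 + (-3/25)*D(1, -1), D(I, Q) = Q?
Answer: -118586/75 ≈ -1581.1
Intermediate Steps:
F = -161/75 (F = -4/3 + (-5 - 3/25*(-1))/6 = -4/3 + (-5 + 3/25)/6 = -4/3 + (⅙)*(-122/25) = -4/3 - 61/75 = -161/75 ≈ -2.1467)
(F + 669) - 2248 = (-161/75 + 669) - 2248 = 50014/75 - 2248 = -118586/75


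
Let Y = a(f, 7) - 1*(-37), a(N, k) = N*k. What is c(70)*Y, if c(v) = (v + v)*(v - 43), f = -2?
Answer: 86940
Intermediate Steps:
c(v) = 2*v*(-43 + v) (c(v) = (2*v)*(-43 + v) = 2*v*(-43 + v))
Y = 23 (Y = -2*7 - 1*(-37) = -14 + 37 = 23)
c(70)*Y = (2*70*(-43 + 70))*23 = (2*70*27)*23 = 3780*23 = 86940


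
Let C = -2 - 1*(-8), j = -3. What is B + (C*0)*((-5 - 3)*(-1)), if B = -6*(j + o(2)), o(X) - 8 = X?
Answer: -42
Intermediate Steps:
o(X) = 8 + X
C = 6 (C = -2 + 8 = 6)
B = -42 (B = -6*(-3 + (8 + 2)) = -6*(-3 + 10) = -6*7 = -42)
B + (C*0)*((-5 - 3)*(-1)) = -42 + (6*0)*((-5 - 3)*(-1)) = -42 + 0*(-8*(-1)) = -42 + 0*8 = -42 + 0 = -42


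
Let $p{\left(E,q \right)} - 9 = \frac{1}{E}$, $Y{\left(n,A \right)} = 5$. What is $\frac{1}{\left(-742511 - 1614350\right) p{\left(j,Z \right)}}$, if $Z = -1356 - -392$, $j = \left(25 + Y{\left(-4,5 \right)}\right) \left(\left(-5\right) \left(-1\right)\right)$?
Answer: $- \frac{150}{3184119211} \approx -4.7109 \cdot 10^{-8}$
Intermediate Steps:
$j = 150$ ($j = \left(25 + 5\right) \left(\left(-5\right) \left(-1\right)\right) = 30 \cdot 5 = 150$)
$Z = -964$ ($Z = -1356 + 392 = -964$)
$p{\left(E,q \right)} = 9 + \frac{1}{E}$
$\frac{1}{\left(-742511 - 1614350\right) p{\left(j,Z \right)}} = \frac{1}{\left(-742511 - 1614350\right) \left(9 + \frac{1}{150}\right)} = \frac{1}{\left(-2356861\right) \frac{1351}{150}} = \left(- \frac{1}{2356861}\right) \frac{150}{1351} = - \frac{150}{3184119211}$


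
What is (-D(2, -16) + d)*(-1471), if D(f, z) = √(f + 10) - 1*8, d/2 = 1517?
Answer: -4474782 + 2942*√3 ≈ -4.4697e+6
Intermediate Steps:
d = 3034 (d = 2*1517 = 3034)
D(f, z) = -8 + √(10 + f) (D(f, z) = √(10 + f) - 8 = -8 + √(10 + f))
(-D(2, -16) + d)*(-1471) = (-(-8 + √(10 + 2)) + 3034)*(-1471) = (-(-8 + √12) + 3034)*(-1471) = (-(-8 + 2*√3) + 3034)*(-1471) = ((8 - 2*√3) + 3034)*(-1471) = (3042 - 2*√3)*(-1471) = -4474782 + 2942*√3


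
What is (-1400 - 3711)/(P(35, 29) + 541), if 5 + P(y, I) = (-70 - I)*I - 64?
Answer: 5111/2399 ≈ 2.1305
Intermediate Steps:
P(y, I) = -69 + I*(-70 - I) (P(y, I) = -5 + ((-70 - I)*I - 64) = -5 + (I*(-70 - I) - 64) = -5 + (-64 + I*(-70 - I)) = -69 + I*(-70 - I))
(-1400 - 3711)/(P(35, 29) + 541) = (-1400 - 3711)/((-69 - 1*29² - 70*29) + 541) = -5111/((-69 - 1*841 - 2030) + 541) = -5111/((-69 - 841 - 2030) + 541) = -5111/(-2940 + 541) = -5111/(-2399) = -5111*(-1/2399) = 5111/2399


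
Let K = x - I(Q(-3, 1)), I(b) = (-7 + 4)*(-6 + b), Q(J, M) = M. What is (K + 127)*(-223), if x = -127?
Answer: 3345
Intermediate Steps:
I(b) = 18 - 3*b (I(b) = -3*(-6 + b) = 18 - 3*b)
K = -142 (K = -127 - (18 - 3*1) = -127 - (18 - 3) = -127 - 1*15 = -127 - 15 = -142)
(K + 127)*(-223) = (-142 + 127)*(-223) = -15*(-223) = 3345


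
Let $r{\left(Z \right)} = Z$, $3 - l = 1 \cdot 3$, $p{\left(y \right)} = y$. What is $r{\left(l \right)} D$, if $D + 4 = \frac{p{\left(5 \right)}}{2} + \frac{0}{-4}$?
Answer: $0$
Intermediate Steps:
$l = 0$ ($l = 3 - 1 \cdot 3 = 3 - 3 = 0$)
$D = - \frac{3}{2}$ ($D = -4 + \left(\frac{5}{2} + \frac{0}{-4}\right) = -4 + \left(5 \cdot \frac{1}{2} + 0 \left(- \frac{1}{4}\right)\right) = -4 + \left(\frac{5}{2} + 0\right) = -4 + \frac{5}{2} = - \frac{3}{2} \approx -1.5$)
$r{\left(l \right)} D = 0 \left(- \frac{3}{2}\right) = 0$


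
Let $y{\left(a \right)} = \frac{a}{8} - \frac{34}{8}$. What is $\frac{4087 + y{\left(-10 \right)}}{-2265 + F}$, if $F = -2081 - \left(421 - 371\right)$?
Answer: $- \frac{8163}{8792} \approx -0.92846$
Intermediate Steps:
$F = -2131$ ($F = -2081 - 50 = -2131$)
$y{\left(a \right)} = - \frac{17}{4} + \frac{a}{8}$ ($y{\left(a \right)} = a \frac{1}{8} - \frac{17}{4} = \frac{a}{8} - \frac{17}{4} = - \frac{17}{4} + \frac{a}{8}$)
$\frac{4087 + y{\left(-10 \right)}}{-2265 + F} = \frac{4087 + \left(- \frac{17}{4} + \frac{1}{8} \left(-10\right)\right)}{-2265 - 2131} = \frac{4087 - \frac{11}{2}}{-4396} = \left(4087 - \frac{11}{2}\right) \left(- \frac{1}{4396}\right) = \frac{8163}{2} \left(- \frac{1}{4396}\right) = - \frac{8163}{8792}$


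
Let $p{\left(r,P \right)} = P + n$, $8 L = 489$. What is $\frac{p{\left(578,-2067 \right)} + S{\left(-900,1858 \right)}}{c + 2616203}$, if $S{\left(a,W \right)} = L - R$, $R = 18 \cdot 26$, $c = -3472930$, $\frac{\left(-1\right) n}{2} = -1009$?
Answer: $\frac{3647}{6853816} \approx 0.00053211$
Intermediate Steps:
$n = 2018$ ($n = \left(-2\right) \left(-1009\right) = 2018$)
$L = \frac{489}{8}$ ($L = \frac{1}{8} \cdot 489 = \frac{489}{8} \approx 61.125$)
$R = 468$
$p{\left(r,P \right)} = 2018 + P$ ($p{\left(r,P \right)} = P + 2018 = 2018 + P$)
$S{\left(a,W \right)} = - \frac{3255}{8}$ ($S{\left(a,W \right)} = \frac{489}{8} - 468 = - \frac{3255}{8}$)
$\frac{p{\left(578,-2067 \right)} + S{\left(-900,1858 \right)}}{c + 2616203} = \frac{\left(2018 - 2067\right) - \frac{3255}{8}}{-3472930 + 2616203} = \frac{-49 - \frac{3255}{8}}{-856727} = \left(- \frac{3647}{8}\right) \left(- \frac{1}{856727}\right) = \frac{3647}{6853816}$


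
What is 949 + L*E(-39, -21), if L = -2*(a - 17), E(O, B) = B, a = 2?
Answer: 319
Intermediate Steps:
L = 30 (L = -2*(2 - 17) = -2*(-15) = 30)
949 + L*E(-39, -21) = 949 + 30*(-21) = 949 - 630 = 319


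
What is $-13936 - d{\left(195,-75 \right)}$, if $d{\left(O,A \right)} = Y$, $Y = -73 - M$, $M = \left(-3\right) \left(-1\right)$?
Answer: $-13860$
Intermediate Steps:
$M = 3$
$Y = -76$ ($Y = -73 - 3 = -76$)
$d{\left(O,A \right)} = -76$
$-13936 - d{\left(195,-75 \right)} = -13936 - -76 = -13936 + 76 = -13860$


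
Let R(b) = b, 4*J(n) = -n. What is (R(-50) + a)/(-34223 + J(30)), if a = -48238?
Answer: 96576/68461 ≈ 1.4107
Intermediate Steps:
J(n) = -n/4 (J(n) = (-n)/4 = -n/4)
(R(-50) + a)/(-34223 + J(30)) = (-50 - 48238)/(-34223 - 1/4*30) = -48288/(-34223 - 15/2) = -48288/(-68461/2) = -48288*(-2/68461) = 96576/68461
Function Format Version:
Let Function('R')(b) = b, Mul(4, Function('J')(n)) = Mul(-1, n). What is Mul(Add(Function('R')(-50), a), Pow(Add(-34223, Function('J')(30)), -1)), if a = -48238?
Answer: Rational(96576, 68461) ≈ 1.4107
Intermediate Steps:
Function('J')(n) = Mul(Rational(-1, 4), n) (Function('J')(n) = Mul(Rational(1, 4), Mul(-1, n)) = Mul(Rational(-1, 4), n))
Mul(Add(Function('R')(-50), a), Pow(Add(-34223, Function('J')(30)), -1)) = Mul(Add(-50, -48238), Pow(Add(-34223, Mul(Rational(-1, 4), 30)), -1)) = Mul(-48288, Pow(Add(-34223, Rational(-15, 2)), -1)) = Mul(-48288, Pow(Rational(-68461, 2), -1)) = Mul(-48288, Rational(-2, 68461)) = Rational(96576, 68461)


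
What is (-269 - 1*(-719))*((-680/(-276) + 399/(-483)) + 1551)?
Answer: 16069800/23 ≈ 6.9869e+5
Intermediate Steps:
(-269 - 1*(-719))*((-680/(-276) + 399/(-483)) + 1551) = (-269 + 719)*((-680*(-1/276) + 399*(-1/483)) + 1551) = 450*((170/69 - 19/23) + 1551) = 450*(113/69 + 1551) = 450*(107132/69) = 16069800/23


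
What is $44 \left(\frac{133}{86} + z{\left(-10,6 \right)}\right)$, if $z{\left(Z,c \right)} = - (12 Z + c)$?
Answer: $\frac{218614}{43} \approx 5084.0$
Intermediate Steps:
$z{\left(Z,c \right)} = - c - 12 Z$ ($z{\left(Z,c \right)} = - (c + 12 Z) = - c - 12 Z$)
$44 \left(\frac{133}{86} + z{\left(-10,6 \right)}\right) = 44 \left(\frac{133}{86} - -114\right) = 44 \left(133 \cdot \frac{1}{86} + \left(-6 + 120\right)\right) = 44 \left(\frac{133}{86} + 114\right) = 44 \cdot \frac{9937}{86} = \frac{218614}{43}$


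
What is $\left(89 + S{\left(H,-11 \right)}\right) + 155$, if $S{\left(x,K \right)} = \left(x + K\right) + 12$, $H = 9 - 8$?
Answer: $246$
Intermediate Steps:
$H = 1$ ($H = 9 - 8 = 1$)
$S{\left(x,K \right)} = 12 + K + x$ ($S{\left(x,K \right)} = \left(K + x\right) + 12 = 12 + K + x$)
$\left(89 + S{\left(H,-11 \right)}\right) + 155 = \left(89 + \left(12 - 11 + 1\right)\right) + 155 = \left(89 + 2\right) + 155 = 91 + 155 = 246$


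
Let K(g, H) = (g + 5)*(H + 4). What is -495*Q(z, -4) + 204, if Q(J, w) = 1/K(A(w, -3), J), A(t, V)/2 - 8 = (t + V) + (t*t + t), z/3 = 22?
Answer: 88437/434 ≈ 203.77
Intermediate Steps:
z = 66 (z = 3*22 = 66)
A(t, V) = 16 + 2*V + 2*t² + 4*t (A(t, V) = 16 + 2*((t + V) + (t*t + t)) = 16 + 2*((V + t) + (t² + t)) = 16 + 2*((V + t) + (t + t²)) = 16 + 2*(V + t² + 2*t) = 16 + (2*V + 2*t² + 4*t) = 16 + 2*V + 2*t² + 4*t)
K(g, H) = (4 + H)*(5 + g) (K(g, H) = (5 + g)*(4 + H) = (4 + H)*(5 + g))
Q(J, w) = 1/(60 + 5*J + 8*w² + 16*w + J*(10 + 2*w² + 4*w)) (Q(J, w) = 1/(20 + 4*(16 + 2*(-3) + 2*w² + 4*w) + 5*J + J*(16 + 2*(-3) + 2*w² + 4*w)) = 1/(20 + 4*(16 - 6 + 2*w² + 4*w) + 5*J + J*(16 - 6 + 2*w² + 4*w)) = 1/(20 + 4*(10 + 2*w² + 4*w) + 5*J + J*(10 + 2*w² + 4*w)) = 1/(20 + (40 + 8*w² + 16*w) + 5*J + J*(10 + 2*w² + 4*w)) = 1/(60 + 5*J + 8*w² + 16*w + J*(10 + 2*w² + 4*w)))
-495*Q(z, -4) + 204 = -495/(60 + 5*66 + 8*(-4)² + 16*(-4) + 2*66*(5 + (-4)² + 2*(-4))) + 204 = -495/(60 + 330 + 8*16 - 64 + 2*66*(5 + 16 - 8)) + 204 = -495/(60 + 330 + 128 - 64 + 2*66*13) + 204 = -495/(60 + 330 + 128 - 64 + 1716) + 204 = -495/2170 + 204 = -495*1/2170 + 204 = -99/434 + 204 = 88437/434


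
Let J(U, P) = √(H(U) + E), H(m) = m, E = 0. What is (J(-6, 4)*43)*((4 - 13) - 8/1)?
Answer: -731*I*√6 ≈ -1790.6*I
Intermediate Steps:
J(U, P) = √U (J(U, P) = √(U + 0) = √U)
(J(-6, 4)*43)*((4 - 13) - 8/1) = (√(-6)*43)*((4 - 13) - 8/1) = ((I*√6)*43)*(-9 - 8*1) = (43*I*√6)*(-9 - 8) = (43*I*√6)*(-17) = -731*I*√6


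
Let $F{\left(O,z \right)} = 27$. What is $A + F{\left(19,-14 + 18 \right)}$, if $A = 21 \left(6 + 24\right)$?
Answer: $657$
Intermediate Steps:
$A = 630$ ($A = 21 \cdot 30 = 630$)
$A + F{\left(19,-14 + 18 \right)} = 630 + 27 = 657$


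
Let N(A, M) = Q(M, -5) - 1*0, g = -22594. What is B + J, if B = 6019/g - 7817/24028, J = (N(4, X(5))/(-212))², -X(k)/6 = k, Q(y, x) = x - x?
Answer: -12355455/20880332 ≈ -0.59173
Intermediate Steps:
Q(y, x) = 0
X(k) = -6*k
N(A, M) = 0 (N(A, M) = 0 - 1*0 = 0 + 0 = 0)
J = 0 (J = (0/(-212))² = (0*(-1/212))² = 0² = 0)
B = -12355455/20880332 (B = 6019/(-22594) - 7817/24028 = 6019*(-1/22594) - 7817*1/24028 = -463/1738 - 7817/24028 = -12355455/20880332 ≈ -0.59173)
B + J = -12355455/20880332 + 0 = -12355455/20880332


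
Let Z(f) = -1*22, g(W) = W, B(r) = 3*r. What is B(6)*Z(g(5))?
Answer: -396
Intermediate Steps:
Z(f) = -22
B(6)*Z(g(5)) = (3*6)*(-22) = 18*(-22) = -396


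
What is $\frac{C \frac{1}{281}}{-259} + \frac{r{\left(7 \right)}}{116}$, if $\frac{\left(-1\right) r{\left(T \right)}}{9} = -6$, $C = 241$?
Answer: $\frac{1951055}{4221182} \approx 0.46221$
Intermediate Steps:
$r{\left(T \right)} = 54$ ($r{\left(T \right)} = \left(-9\right) \left(-6\right) = 54$)
$\frac{C \frac{1}{281}}{-259} + \frac{r{\left(7 \right)}}{116} = \frac{241 \cdot \frac{1}{281}}{-259} + \frac{54}{116} = 241 \cdot \frac{1}{281} \left(- \frac{1}{259}\right) + 54 \cdot \frac{1}{116} = \frac{241}{281} \left(- \frac{1}{259}\right) + \frac{27}{58} = - \frac{241}{72779} + \frac{27}{58} = \frac{1951055}{4221182}$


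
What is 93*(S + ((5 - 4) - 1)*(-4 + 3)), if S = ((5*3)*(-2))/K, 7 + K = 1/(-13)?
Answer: 18135/46 ≈ 394.24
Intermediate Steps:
K = -92/13 (K = -7 + 1/(-13) = -7 - 1/13 = -92/13 ≈ -7.0769)
S = 195/46 (S = ((5*3)*(-2))/(-92/13) = (15*(-2))*(-13/92) = -30*(-13/92) = 195/46 ≈ 4.2391)
93*(S + ((5 - 4) - 1)*(-4 + 3)) = 93*(195/46 + ((5 - 4) - 1)*(-4 + 3)) = 93*(195/46 + (1 - 1)*(-1)) = 93*(195/46 + 0*(-1)) = 93*(195/46 + 0) = 93*(195/46) = 18135/46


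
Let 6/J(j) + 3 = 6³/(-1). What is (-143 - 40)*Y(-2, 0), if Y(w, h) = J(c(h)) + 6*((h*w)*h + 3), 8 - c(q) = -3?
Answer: -240096/73 ≈ -3289.0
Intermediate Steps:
c(q) = 11 (c(q) = 8 - 1*(-3) = 8 + 3 = 11)
J(j) = -2/73 (J(j) = 6/(-3 + 6³/(-1)) = 6/(-3 + 216*(-1)) = 6/(-3 - 216) = 6/(-219) = 6*(-1/219) = -2/73)
Y(w, h) = 1312/73 + 6*w*h² (Y(w, h) = -2/73 + 6*((h*w)*h + 3) = -2/73 + 6*(w*h² + 3) = -2/73 + 6*(3 + w*h²) = -2/73 + (18 + 6*w*h²) = 1312/73 + 6*w*h²)
(-143 - 40)*Y(-2, 0) = (-143 - 40)*(1312/73 + 6*(-2)*0²) = -183*(1312/73 + 6*(-2)*0) = -183*(1312/73 + 0) = -183*1312/73 = -240096/73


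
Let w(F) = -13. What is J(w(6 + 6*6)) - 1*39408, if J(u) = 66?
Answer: -39342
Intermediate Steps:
J(w(6 + 6*6)) - 1*39408 = 66 - 1*39408 = 66 - 39408 = -39342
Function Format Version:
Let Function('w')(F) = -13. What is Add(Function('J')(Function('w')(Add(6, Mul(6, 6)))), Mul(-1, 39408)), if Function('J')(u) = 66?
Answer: -39342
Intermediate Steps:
Add(Function('J')(Function('w')(Add(6, Mul(6, 6)))), Mul(-1, 39408)) = Add(66, Mul(-1, 39408)) = Add(66, -39408) = -39342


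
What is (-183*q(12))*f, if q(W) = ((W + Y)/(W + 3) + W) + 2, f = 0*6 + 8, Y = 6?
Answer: -111264/5 ≈ -22253.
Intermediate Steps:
f = 8 (f = 0 + 8 = 8)
q(W) = 2 + W + (6 + W)/(3 + W) (q(W) = ((W + 6)/(W + 3) + W) + 2 = ((6 + W)/(3 + W) + W) + 2 = (W + (6 + W)/(3 + W)) + 2 = 2 + W + (6 + W)/(3 + W))
(-183*q(12))*f = -183*(12 + 12² + 6*12)/(3 + 12)*8 = -183*(12 + 144 + 72)/15*8 = -61*228/5*8 = -183*76/5*8 = -13908/5*8 = -111264/5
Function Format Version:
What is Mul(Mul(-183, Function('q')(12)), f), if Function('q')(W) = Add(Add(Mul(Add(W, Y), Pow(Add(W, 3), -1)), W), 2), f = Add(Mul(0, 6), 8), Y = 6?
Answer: Rational(-111264, 5) ≈ -22253.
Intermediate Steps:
f = 8 (f = Add(0, 8) = 8)
Function('q')(W) = Add(2, W, Mul(Pow(Add(3, W), -1), Add(6, W))) (Function('q')(W) = Add(Add(Mul(Add(W, 6), Pow(Add(W, 3), -1)), W), 2) = Add(Add(Mul(Add(6, W), Pow(Add(3, W), -1)), W), 2) = Add(Add(Mul(Pow(Add(3, W), -1), Add(6, W)), W), 2) = Add(Add(W, Mul(Pow(Add(3, W), -1), Add(6, W))), 2) = Add(2, W, Mul(Pow(Add(3, W), -1), Add(6, W))))
Mul(Mul(-183, Function('q')(12)), f) = Mul(Mul(-183, Mul(Pow(Add(3, 12), -1), Add(12, Pow(12, 2), Mul(6, 12)))), 8) = Mul(Mul(-183, Mul(Pow(15, -1), Add(12, 144, 72))), 8) = Mul(Mul(-183, Mul(Rational(1, 15), 228)), 8) = Mul(Mul(-183, Rational(76, 5)), 8) = Mul(Rational(-13908, 5), 8) = Rational(-111264, 5)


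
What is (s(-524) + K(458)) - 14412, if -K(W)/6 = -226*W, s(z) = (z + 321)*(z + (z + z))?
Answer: 925752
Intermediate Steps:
s(z) = 3*z*(321 + z) (s(z) = (321 + z)*(z + 2*z) = (321 + z)*(3*z) = 3*z*(321 + z))
K(W) = 1356*W (K(W) = -(-1356)*W = 1356*W)
(s(-524) + K(458)) - 14412 = (3*(-524)*(321 - 524) + 1356*458) - 14412 = (3*(-524)*(-203) + 621048) - 14412 = (319116 + 621048) - 14412 = 940164 - 14412 = 925752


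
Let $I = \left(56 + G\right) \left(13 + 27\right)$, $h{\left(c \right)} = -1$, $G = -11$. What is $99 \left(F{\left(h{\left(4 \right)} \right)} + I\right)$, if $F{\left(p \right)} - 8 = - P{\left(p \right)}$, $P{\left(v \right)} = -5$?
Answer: $179487$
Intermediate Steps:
$I = 1800$ ($I = \left(56 - 11\right) \left(13 + 27\right) = 45 \cdot 40 = 1800$)
$F{\left(p \right)} = 13$ ($F{\left(p \right)} = 8 - -5 = 8 + 5 = 13$)
$99 \left(F{\left(h{\left(4 \right)} \right)} + I\right) = 99 \left(13 + 1800\right) = 99 \cdot 1813 = 179487$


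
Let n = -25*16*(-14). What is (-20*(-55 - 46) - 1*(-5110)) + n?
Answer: 12730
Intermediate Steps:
n = 5600 (n = -400*(-14) = 5600)
(-20*(-55 - 46) - 1*(-5110)) + n = (-20*(-55 - 46) - 1*(-5110)) + 5600 = (-20*(-101) + 5110) + 5600 = (2020 + 5110) + 5600 = 7130 + 5600 = 12730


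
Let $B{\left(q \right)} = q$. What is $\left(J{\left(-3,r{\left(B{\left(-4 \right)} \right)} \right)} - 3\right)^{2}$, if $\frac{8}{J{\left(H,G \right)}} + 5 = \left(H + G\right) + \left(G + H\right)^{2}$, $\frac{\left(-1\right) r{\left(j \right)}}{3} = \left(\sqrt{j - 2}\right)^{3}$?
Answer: $\frac{- 33633169 i + 3151980 \sqrt{6}}{- 3726649 i + 349740 \sqrt{6}} \approx 9.0244 - 0.0027711 i$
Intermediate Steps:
$r{\left(j \right)} = - 3 \left(-2 + j\right)^{\frac{3}{2}}$ ($r{\left(j \right)} = - 3 \left(\sqrt{j - 2}\right)^{3} = - 3 \left(\sqrt{-2 + j}\right)^{3} = - 3 \left(-2 + j\right)^{\frac{3}{2}}$)
$J{\left(H,G \right)} = \frac{8}{-5 + G + H + \left(G + H\right)^{2}}$ ($J{\left(H,G \right)} = \frac{8}{-5 + \left(\left(H + G\right) + \left(G + H\right)^{2}\right)} = \frac{8}{-5 + \left(\left(G + H\right) + \left(G + H\right)^{2}\right)} = \frac{8}{-5 + \left(G + H + \left(G + H\right)^{2}\right)} = \frac{8}{-5 + G + H + \left(G + H\right)^{2}}$)
$\left(J{\left(-3,r{\left(B{\left(-4 \right)} \right)} \right)} - 3\right)^{2} = \left(\frac{8}{-5 - 3 \left(-2 - 4\right)^{\frac{3}{2}} - 3 + \left(- 3 \left(-2 - 4\right)^{\frac{3}{2}} - 3\right)^{2}} - 3\right)^{2} = \left(\frac{8}{-5 - 3 \left(-6\right)^{\frac{3}{2}} - 3 + \left(- 3 \left(-6\right)^{\frac{3}{2}} - 3\right)^{2}} - 3\right)^{2} = \left(\frac{8}{-5 - 3 \left(- 6 i \sqrt{6}\right) - 3 + \left(- 3 \left(- 6 i \sqrt{6}\right) - 3\right)^{2}} - 3\right)^{2} = \left(\frac{8}{-5 + 18 i \sqrt{6} - 3 + \left(18 i \sqrt{6} - 3\right)^{2}} - 3\right)^{2} = \left(\frac{8}{-5 + 18 i \sqrt{6} - 3 + \left(-3 + 18 i \sqrt{6}\right)^{2}} - 3\right)^{2} = \left(\frac{8}{-8 + \left(-3 + 18 i \sqrt{6}\right)^{2} + 18 i \sqrt{6}} - 3\right)^{2} = \left(-3 + \frac{8}{-8 + \left(-3 + 18 i \sqrt{6}\right)^{2} + 18 i \sqrt{6}}\right)^{2}$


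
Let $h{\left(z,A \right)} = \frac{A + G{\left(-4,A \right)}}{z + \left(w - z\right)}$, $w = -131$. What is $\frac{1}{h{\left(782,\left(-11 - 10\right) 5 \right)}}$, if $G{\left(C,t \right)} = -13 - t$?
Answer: $\frac{131}{13} \approx 10.077$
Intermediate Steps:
$h{\left(z,A \right)} = \frac{13}{131}$ ($h{\left(z,A \right)} = \frac{A - \left(13 + A\right)}{z - \left(131 + z\right)} = - \frac{13}{-131} = \left(-13\right) \left(- \frac{1}{131}\right) = \frac{13}{131}$)
$\frac{1}{h{\left(782,\left(-11 - 10\right) 5 \right)}} = \frac{1}{\frac{13}{131}} = \frac{131}{13}$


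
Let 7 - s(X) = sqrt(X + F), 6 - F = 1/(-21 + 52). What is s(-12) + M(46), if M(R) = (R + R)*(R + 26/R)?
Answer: 4291 - I*sqrt(5797)/31 ≈ 4291.0 - 2.4561*I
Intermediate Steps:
F = 185/31 (F = 6 - 1/(-21 + 52) = 6 - 1/31 = 185/31 ≈ 5.9677)
s(X) = 7 - sqrt(185/31 + X) (s(X) = 7 - sqrt(X + 185/31) = 7 - sqrt(185/31 + X))
M(R) = 2*R*(R + 26/R) (M(R) = (2*R)*(R + 26/R) = 2*R*(R + 26/R))
s(-12) + M(46) = (7 - sqrt(5735 + 961*(-12))/31) + (52 + 2*46**2) = (7 - sqrt(5735 - 11532)/31) + (52 + 2*2116) = (7 - I*sqrt(5797)/31) + (52 + 4232) = (7 - I*sqrt(5797)/31) + 4284 = 4291 - I*sqrt(5797)/31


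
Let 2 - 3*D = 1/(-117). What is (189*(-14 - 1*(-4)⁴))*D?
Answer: -444150/13 ≈ -34165.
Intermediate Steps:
D = 235/351 (D = ⅔ - ⅓/(-117) = ⅔ - ⅓*(-1/117) = ⅔ + 1/351 = 235/351 ≈ 0.66952)
(189*(-14 - 1*(-4)⁴))*D = (189*(-14 - 1*(-4)⁴))*(235/351) = (189*(-14 - 1*256))*(235/351) = (189*(-14 - 256))*(235/351) = (189*(-270))*(235/351) = -51030*235/351 = -444150/13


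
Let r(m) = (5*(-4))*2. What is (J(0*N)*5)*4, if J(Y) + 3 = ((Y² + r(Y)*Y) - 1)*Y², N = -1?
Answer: -60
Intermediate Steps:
r(m) = -40 (r(m) = -20*2 = -40)
J(Y) = -3 + Y²*(-1 + Y² - 40*Y) (J(Y) = -3 + ((Y² - 40*Y) - 1)*Y² = -3 + (-1 + Y² - 40*Y)*Y² = -3 + Y²*(-1 + Y² - 40*Y))
(J(0*N)*5)*4 = ((-3 + (0*(-1))⁴ - (0*(-1))² - 40*(0*(-1))³)*5)*4 = ((-3 + 0⁴ - 1*0² - 40*0³)*5)*4 = ((-3 + 0 - 1*0 - 40*0)*5)*4 = ((-3 + 0 + 0 + 0)*5)*4 = -3*5*4 = -15*4 = -60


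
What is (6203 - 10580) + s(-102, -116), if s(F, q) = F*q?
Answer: 7455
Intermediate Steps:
(6203 - 10580) + s(-102, -116) = (6203 - 10580) - 102*(-116) = -4377 + 11832 = 7455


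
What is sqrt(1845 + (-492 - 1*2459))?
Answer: I*sqrt(1106) ≈ 33.257*I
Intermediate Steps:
sqrt(1845 + (-492 - 1*2459)) = sqrt(1845 + (-492 - 2459)) = sqrt(1845 - 2951) = sqrt(-1106) = I*sqrt(1106)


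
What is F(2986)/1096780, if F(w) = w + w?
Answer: 1493/274195 ≈ 0.0054450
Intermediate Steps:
F(w) = 2*w
F(2986)/1096780 = (2*2986)/1096780 = 5972*(1/1096780) = 1493/274195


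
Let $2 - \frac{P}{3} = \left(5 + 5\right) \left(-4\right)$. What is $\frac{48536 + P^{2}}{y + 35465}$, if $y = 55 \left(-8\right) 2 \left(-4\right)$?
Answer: $\frac{64412}{38985} \approx 1.6522$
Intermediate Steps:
$y = 3520$ ($y = 55 \left(\left(-16\right) \left(-4\right)\right) = 55 \cdot 64 = 3520$)
$P = 126$ ($P = 6 - 3 \left(5 + 5\right) \left(-4\right) = 6 - 3 \cdot 10 \left(-4\right) = 6 - -120 = 6 + 120 = 126$)
$\frac{48536 + P^{2}}{y + 35465} = \frac{48536 + 126^{2}}{3520 + 35465} = \frac{48536 + 15876}{38985} = 64412 \cdot \frac{1}{38985} = \frac{64412}{38985}$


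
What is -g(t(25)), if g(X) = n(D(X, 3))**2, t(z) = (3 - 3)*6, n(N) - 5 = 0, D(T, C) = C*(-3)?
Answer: -25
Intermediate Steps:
D(T, C) = -3*C
n(N) = 5 (n(N) = 5 + 0 = 5)
t(z) = 0 (t(z) = 0*6 = 0)
g(X) = 25 (g(X) = 5**2 = 25)
-g(t(25)) = -1*25 = -25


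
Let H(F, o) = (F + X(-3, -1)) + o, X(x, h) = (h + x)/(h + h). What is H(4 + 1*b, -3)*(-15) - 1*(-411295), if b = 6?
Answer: 411160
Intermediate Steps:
X(x, h) = (h + x)/(2*h) (X(x, h) = (h + x)/((2*h)) = (h + x)*(1/(2*h)) = (h + x)/(2*h))
H(F, o) = 2 + F + o (H(F, o) = (F + (½)*(-1 - 3)/(-1)) + o = (F + (½)*(-1)*(-4)) + o = (F + 2) + o = (2 + F) + o = 2 + F + o)
H(4 + 1*b, -3)*(-15) - 1*(-411295) = (2 + (4 + 1*6) - 3)*(-15) - 1*(-411295) = (2 + (4 + 6) - 3)*(-15) + 411295 = (2 + 10 - 3)*(-15) + 411295 = 9*(-15) + 411295 = -135 + 411295 = 411160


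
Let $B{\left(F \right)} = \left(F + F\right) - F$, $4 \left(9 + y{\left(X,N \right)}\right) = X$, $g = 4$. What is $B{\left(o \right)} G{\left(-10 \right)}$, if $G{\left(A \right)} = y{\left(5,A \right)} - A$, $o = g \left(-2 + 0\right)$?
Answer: $-18$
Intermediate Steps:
$y{\left(X,N \right)} = -9 + \frac{X}{4}$
$o = -8$ ($o = 4 \left(-2 + 0\right) = 4 \left(-2\right) = -8$)
$B{\left(F \right)} = F$ ($B{\left(F \right)} = 2 F - F = F$)
$G{\left(A \right)} = - \frac{31}{4} - A$ ($G{\left(A \right)} = \left(-9 + \frac{1}{4} \cdot 5\right) - A = \left(-9 + \frac{5}{4}\right) - A = - \frac{31}{4} - A$)
$B{\left(o \right)} G{\left(-10 \right)} = - 8 \left(- \frac{31}{4} - -10\right) = - 8 \left(- \frac{31}{4} + 10\right) = \left(-8\right) \frac{9}{4} = -18$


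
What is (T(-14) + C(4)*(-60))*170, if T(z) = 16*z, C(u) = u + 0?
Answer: -78880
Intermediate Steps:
C(u) = u
(T(-14) + C(4)*(-60))*170 = (16*(-14) + 4*(-60))*170 = (-224 - 240)*170 = -464*170 = -78880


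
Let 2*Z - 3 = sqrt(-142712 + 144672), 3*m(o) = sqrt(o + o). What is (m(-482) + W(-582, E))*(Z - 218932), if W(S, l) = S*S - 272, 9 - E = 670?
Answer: -(437861 - 14*sqrt(10))*(507678 + I*sqrt(241))/3 ≈ -7.409e+10 - 2.2656e+6*I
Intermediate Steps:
m(o) = sqrt(2)*sqrt(o)/3 (m(o) = sqrt(o + o)/3 = sqrt(2*o)/3 = (sqrt(2)*sqrt(o))/3 = sqrt(2)*sqrt(o)/3)
E = -661 (E = 9 - 1*670 = 9 - 670 = -661)
W(S, l) = -272 + S**2 (W(S, l) = S**2 - 272 = -272 + S**2)
Z = 3/2 + 7*sqrt(10) (Z = 3/2 + sqrt(-142712 + 144672)/2 = 3/2 + sqrt(1960)/2 = 3/2 + (14*sqrt(10))/2 = 3/2 + 7*sqrt(10) ≈ 23.636)
(m(-482) + W(-582, E))*(Z - 218932) = (sqrt(2)*sqrt(-482)/3 + (-272 + (-582)**2))*((3/2 + 7*sqrt(10)) - 218932) = (sqrt(2)*(I*sqrt(482))/3 + (-272 + 338724))*(-437861/2 + 7*sqrt(10)) = (2*I*sqrt(241)/3 + 338452)*(-437861/2 + 7*sqrt(10)) = (338452 + 2*I*sqrt(241)/3)*(-437861/2 + 7*sqrt(10))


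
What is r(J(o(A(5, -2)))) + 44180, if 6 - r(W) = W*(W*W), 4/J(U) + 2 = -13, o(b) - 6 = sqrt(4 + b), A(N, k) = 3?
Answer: 149127814/3375 ≈ 44186.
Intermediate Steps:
o(b) = 6 + sqrt(4 + b)
J(U) = -4/15 (J(U) = 4/(-2 - 13) = 4/(-15) = 4*(-1/15) = -4/15)
r(W) = 6 - W**3 (r(W) = 6 - W*W*W = 6 - W*W**2 = 6 - W**3)
r(J(o(A(5, -2)))) + 44180 = (6 - (-4/15)**3) + 44180 = (6 - 1*(-64/3375)) + 44180 = (6 + 64/3375) + 44180 = 20314/3375 + 44180 = 149127814/3375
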